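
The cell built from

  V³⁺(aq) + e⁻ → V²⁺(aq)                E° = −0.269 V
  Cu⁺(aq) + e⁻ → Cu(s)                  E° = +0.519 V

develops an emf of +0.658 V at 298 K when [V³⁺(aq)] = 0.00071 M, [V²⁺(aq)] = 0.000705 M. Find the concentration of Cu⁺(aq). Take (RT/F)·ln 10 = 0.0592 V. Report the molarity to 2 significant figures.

Cu⁺/Cu is the cathode (higher E°); E°cell = +0.519 − (−0.269) = +0.788 V with n = 1.
Rearranging E = E° − (0.0592/n)·log Q gives log Q = 1(+0.788 − (+0.658))/0.0592 = 2.196.
For Cu⁺(aq) + V²⁺(aq) → Cu(s) + V³⁺(aq), the reaction quotient is Q = [V³⁺(aq)] / ([Cu⁺(aq)]·[V²⁺(aq)]).
Solving for the unknown gives log [Cu⁺(aq)] = −2.193, so [Cu⁺(aq)] ≈ 0.0064 M.

0.0064 M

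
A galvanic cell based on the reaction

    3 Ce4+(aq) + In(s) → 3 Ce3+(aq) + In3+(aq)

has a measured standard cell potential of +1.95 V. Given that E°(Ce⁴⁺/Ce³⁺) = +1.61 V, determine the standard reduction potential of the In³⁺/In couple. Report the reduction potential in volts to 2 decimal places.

In the reaction as written the Ce⁴⁺/Ce³⁺ couple is reduced (cathode) and In³⁺/In is oxidized (anode), so E°cell = E°(Ce⁴⁺/Ce³⁺) − E°(In³⁺/In).
E°(In³⁺/In) = E°(cathode) − E°cell = +1.61 − (+1.95) = −0.34 V.

−0.34 V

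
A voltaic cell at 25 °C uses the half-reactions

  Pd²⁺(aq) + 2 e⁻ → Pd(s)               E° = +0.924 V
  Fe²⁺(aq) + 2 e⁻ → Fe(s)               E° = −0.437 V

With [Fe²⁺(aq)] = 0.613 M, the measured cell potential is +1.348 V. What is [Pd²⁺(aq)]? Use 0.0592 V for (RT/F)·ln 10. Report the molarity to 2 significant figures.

The Pd²⁺/Pd couple has the larger reduction potential, so it is the cathode: E°cell = +0.924 − (−0.437) = +1.361 V and n = 2.
Since E = E° − (0.0592/n)·log Q, log Q = n(E° − E)/0.0592 = 0.439.
The balanced reaction is Pd²⁺(aq) + Fe(s) → Pd(s) + Fe²⁺(aq), so Q = [Fe²⁺(aq)] / [Pd²⁺(aq)].
Substituting the known concentrations and solving, log [Pd²⁺(aq)] = −0.652 and [Pd²⁺(aq)] = 0.22 M.

0.22 M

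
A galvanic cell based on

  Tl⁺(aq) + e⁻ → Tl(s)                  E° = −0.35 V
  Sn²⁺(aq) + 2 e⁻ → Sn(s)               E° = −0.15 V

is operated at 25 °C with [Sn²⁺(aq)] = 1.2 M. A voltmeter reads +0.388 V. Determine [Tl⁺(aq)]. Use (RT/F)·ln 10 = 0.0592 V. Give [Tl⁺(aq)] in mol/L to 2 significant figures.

The Sn²⁺/Sn couple has the larger reduction potential, so it is the cathode: E°cell = −0.15 − (−0.35) = +0.20 V and n = 2.
Rearranging E = E° − (0.0592/n)·log Q gives log Q = 2(+0.20 − (+0.388))/0.0592 = −6.351.
Balancing electrons gives Sn²⁺(aq) + 2 Tl(s) → Sn(s) + 2 Tl⁺(aq); thus Q = [Tl⁺(aq)]^2 / [Sn²⁺(aq)].
Solving for the unknown gives log [Tl⁺(aq)] = −3.136, so [Tl⁺(aq)] ≈ 0.00073 M.

0.00073 M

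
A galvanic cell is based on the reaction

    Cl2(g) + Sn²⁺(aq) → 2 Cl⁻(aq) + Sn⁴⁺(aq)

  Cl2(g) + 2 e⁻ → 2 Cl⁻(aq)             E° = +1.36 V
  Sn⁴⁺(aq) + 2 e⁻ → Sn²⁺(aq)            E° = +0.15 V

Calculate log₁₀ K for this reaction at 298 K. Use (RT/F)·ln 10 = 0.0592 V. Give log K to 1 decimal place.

log K = 40.9

The Cl₂/Cl⁻ couple is reduced (cathode); E°cell = +1.36 − (+0.15) = +1.21 V with n = 2.
At equilibrium E = 0, so log K = nE°cell / 0.0592 = (2)(+1.21) / 0.0592 = 40.9.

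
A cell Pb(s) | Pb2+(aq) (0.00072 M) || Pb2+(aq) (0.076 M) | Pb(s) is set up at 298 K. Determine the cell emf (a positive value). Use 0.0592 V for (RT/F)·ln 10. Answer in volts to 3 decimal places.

For a concentration cell E°cell = 0, since both electrodes use the same couple.
The compartment with the higher Pb2+(aq) concentration (0.076 M) acts as the cathode; ions are reduced there and produced at the dilute (0.00072 M) anode.
With n = 2, Ecell = −(0.0592/2)·log([dilute]/[conc]) = −(0.0592/2)·log(0.00072/0.076) = +0.060 V.

0.060 V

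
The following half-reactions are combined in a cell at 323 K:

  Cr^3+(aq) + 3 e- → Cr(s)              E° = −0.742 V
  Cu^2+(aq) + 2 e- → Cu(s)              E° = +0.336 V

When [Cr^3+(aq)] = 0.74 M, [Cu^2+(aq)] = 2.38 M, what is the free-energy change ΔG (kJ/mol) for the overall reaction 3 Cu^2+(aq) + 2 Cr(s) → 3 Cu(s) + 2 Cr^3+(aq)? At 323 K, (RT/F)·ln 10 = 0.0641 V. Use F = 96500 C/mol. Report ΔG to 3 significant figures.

−633 kJ/mol

E°cell = +0.336 − (−0.742) = +1.078 V; the balanced reaction transfers n = 6 electrons.
Q = [Cr^3+(aq)]^2 / [Cu^2+(aq)]^3 = 0.0406, so log Q = −1.391 and E = +1.078 − (0.0641/6)(−1.391) = +1.0929 V.
Finally ΔG = −nFE = −(6)(96500 C/mol)(+1.0929 V) = −633 kJ/mol.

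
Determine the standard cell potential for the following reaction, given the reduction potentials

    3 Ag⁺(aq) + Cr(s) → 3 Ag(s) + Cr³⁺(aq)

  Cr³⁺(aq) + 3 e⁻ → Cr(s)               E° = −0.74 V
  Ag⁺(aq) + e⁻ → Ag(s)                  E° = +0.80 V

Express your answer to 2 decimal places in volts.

Ag⁺(aq) gains electrons, so the Ag⁺/Ag couple is the cathode; the Cr³⁺/Cr couple is the anode.
E°cell = E°(cathode) − E°(anode) = +0.80 − (−0.74) = +1.54 V.

+1.54 V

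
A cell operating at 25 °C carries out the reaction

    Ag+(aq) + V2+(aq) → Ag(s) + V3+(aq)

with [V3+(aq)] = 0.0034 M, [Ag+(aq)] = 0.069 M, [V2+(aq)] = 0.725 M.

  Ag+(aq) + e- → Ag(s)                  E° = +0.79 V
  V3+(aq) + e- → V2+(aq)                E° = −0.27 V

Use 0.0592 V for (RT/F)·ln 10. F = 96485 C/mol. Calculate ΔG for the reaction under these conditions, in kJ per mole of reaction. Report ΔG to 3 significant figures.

The standard cell potential is +0.79 − (−0.27) = +1.06 V, with n = 1 electron in the balanced equation.
Q = [V3+(aq)] / ([Ag+(aq)]·[V2+(aq)]) = 0.068, so log Q = −1.168 and E = +1.06 − (0.0592/1)(−1.168) = +1.1291 V.
ΔG = −nFE = −(1)(96485)(+1.1291) J/mol = −109 kJ/mol.

−109 kJ/mol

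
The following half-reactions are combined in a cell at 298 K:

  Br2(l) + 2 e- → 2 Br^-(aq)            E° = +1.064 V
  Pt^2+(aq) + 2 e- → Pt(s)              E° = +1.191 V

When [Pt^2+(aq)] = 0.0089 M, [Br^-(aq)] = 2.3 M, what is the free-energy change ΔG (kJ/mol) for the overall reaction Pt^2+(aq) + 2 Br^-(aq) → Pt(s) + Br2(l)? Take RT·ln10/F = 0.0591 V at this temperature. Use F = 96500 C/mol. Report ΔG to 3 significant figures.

−16.9 kJ/mol

With Pt²⁺/Pt reduced at the cathode, E°cell = +1.191 − (+1.064) = +0.127 V and n = 2.
Here Q = 1 / ([Pt^2+(aq)]·[Br^-(aq)]^2) = 21.2 (log Q = 1.327), giving E = +0.127 − (0.0591/2)·(1.327) = +0.0878 V.
ΔG = −nFE = −(2)(96500)(+0.0878) J/mol = −16.9 kJ/mol.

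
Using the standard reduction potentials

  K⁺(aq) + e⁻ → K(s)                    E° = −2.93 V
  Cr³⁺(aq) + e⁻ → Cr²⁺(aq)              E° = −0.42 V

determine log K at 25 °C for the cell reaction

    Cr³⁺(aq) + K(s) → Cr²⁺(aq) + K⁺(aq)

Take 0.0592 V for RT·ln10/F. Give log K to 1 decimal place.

The Cr³⁺/Cr²⁺ couple is reduced (cathode); E°cell = −0.42 − (−2.93) = +2.51 V with n = 1.
At equilibrium E = 0, so log K = nE°cell / 0.0592 = (1)(+2.51) / 0.0592 = 42.4.

log K = 42.4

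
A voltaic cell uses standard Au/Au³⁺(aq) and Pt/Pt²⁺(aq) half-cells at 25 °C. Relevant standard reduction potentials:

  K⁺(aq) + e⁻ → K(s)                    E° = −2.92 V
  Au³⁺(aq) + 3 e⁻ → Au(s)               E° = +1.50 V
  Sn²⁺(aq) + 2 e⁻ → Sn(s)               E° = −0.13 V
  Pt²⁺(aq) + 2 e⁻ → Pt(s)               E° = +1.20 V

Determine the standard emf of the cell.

+0.30 V

Of the two couples in this cell, the one with the more positive reduction potential is reduced at the cathode: here that is Au³⁺/Au (+1.50 V); Pt²⁺/Pt (+1.20 V) is the anode.
E°cell = E°(cathode) − E°(anode) = +1.50 − (+1.20) = +0.30 V.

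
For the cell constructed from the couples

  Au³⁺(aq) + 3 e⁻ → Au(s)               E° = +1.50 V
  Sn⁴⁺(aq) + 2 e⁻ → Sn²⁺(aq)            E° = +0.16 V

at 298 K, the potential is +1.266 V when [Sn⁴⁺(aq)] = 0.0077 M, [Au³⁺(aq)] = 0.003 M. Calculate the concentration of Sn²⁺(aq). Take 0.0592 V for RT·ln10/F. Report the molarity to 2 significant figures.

0.0012 M

With Au³⁺/Au at the cathode and Sn⁴⁺/Sn²⁺ at the anode, E°cell = +1.50 − (+0.16) = +1.34 V (n = 6).
Since E = E° − (0.0592/n)·log Q, log Q = n(E° − E)/0.0592 = 7.500.
Balancing electrons gives 2 Au³⁺(aq) + 3 Sn²⁺(aq) → 2 Au(s) + 3 Sn⁴⁺(aq); thus Q = [Sn⁴⁺(aq)]^3 / ([Au³⁺(aq)]^2·[Sn²⁺(aq)]^3).
Isolating [Sn²⁺(aq)] in Q = 10^{7.500} yields log [Sn²⁺(aq)] = −2.932, i.e. 0.0012 M.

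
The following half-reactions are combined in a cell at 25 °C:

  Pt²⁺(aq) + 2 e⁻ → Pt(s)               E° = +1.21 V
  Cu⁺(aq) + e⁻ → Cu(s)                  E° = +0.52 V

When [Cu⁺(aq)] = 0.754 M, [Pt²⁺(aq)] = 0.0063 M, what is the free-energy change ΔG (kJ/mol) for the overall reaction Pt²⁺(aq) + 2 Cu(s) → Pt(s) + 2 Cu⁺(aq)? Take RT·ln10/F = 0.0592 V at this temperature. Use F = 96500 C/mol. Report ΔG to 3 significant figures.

−122 kJ/mol

E°cell = +1.21 − (+0.52) = +0.69 V; the balanced reaction transfers n = 2 electrons.
Here Q = [Cu⁺(aq)]^2 / [Pt²⁺(aq)] = 90.2 (log Q = 1.955), giving E = +0.69 − (0.0592/2)·(1.955) = +0.6321 V.
Then ΔG = −nFE = −2 × 96500 × +0.6321 J/mol = −122 kJ/mol.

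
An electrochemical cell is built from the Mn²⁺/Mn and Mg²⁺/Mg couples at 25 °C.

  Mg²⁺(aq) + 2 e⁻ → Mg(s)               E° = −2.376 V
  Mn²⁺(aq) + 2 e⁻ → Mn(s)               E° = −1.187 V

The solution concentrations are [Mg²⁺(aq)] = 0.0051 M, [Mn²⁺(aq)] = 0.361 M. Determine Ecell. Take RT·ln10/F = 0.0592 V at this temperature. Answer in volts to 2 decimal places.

+1.24 V

The Mn²⁺/Mn couple has the more positive E°, so it is the cathode; Mg²⁺/Mg is the anode.
The standard potential is −1.187 − (−2.376) = +1.189 V and the balanced reaction transfers n = 2 electrons.
Balancing gives Mn²⁺(aq) + Mg(s) → Mn(s) + Mg²⁺(aq); hence Q = [Mg²⁺(aq)] / [Mn²⁺(aq)] = 0.0141 (log Q = −1.850).
Applying E = E° − (RT ln10/nF)·log Q gives +1.189 − (0.0592/2)(−1.850) = +1.24 V.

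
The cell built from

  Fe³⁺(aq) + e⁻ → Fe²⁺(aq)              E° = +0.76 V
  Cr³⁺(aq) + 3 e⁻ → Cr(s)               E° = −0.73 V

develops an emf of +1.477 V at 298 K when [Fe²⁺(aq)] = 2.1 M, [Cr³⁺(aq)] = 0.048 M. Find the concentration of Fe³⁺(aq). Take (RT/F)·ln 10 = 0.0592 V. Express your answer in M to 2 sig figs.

Fe³⁺/Fe²⁺ is the cathode (higher E°); E°cell = +0.76 − (−0.73) = +1.49 V with n = 3.
Since E = E° − (0.0592/n)·log Q, log Q = n(E° − E)/0.0592 = 0.659.
For 3 Fe³⁺(aq) + Cr(s) → 3 Fe²⁺(aq) + Cr³⁺(aq), the reaction quotient is Q = ([Fe²⁺(aq)]^3·[Cr³⁺(aq)]) / [Fe³⁺(aq)]^3.
Substituting the known concentrations and solving, log [Fe³⁺(aq)] = −0.337 and [Fe³⁺(aq)] = 0.46 M.

0.46 M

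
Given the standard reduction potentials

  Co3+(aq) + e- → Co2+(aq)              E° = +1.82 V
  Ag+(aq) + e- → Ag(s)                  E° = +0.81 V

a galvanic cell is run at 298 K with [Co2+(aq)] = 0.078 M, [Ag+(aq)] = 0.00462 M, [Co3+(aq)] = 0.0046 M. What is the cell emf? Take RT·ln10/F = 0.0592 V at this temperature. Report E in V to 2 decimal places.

Since E°(Co³⁺/Co²⁺) > E°(Ag⁺/Ag), Co³⁺/Co²⁺ serves as the cathode.
The standard potential is +1.82 − (+0.81) = +1.01 V and the balanced reaction transfers n = 1 electron.
Balancing gives Co3+(aq) + Ag(s) → Co2+(aq) + Ag+(aq); hence Q = ([Co2+(aq)]·[Ag+(aq)]) / [Co3+(aq)] = 0.0783 (log Q = −1.106).
E = E° − (0.0592/n)·log Q = +1.01 − (0.0592/1)(−1.106) = +1.08 V.

+1.08 V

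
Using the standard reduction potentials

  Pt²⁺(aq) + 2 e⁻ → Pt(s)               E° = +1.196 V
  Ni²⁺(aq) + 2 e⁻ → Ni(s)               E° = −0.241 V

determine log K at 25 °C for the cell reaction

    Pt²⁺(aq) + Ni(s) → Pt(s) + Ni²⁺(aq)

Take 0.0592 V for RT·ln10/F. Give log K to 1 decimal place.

The Pt²⁺/Pt couple is reduced (cathode); E°cell = +1.196 − (−0.241) = +1.437 V with n = 2.
At equilibrium E = 0, so log K = nE°cell / 0.0592 = (2)(+1.437) / 0.0592 = 48.5.

log K = 48.5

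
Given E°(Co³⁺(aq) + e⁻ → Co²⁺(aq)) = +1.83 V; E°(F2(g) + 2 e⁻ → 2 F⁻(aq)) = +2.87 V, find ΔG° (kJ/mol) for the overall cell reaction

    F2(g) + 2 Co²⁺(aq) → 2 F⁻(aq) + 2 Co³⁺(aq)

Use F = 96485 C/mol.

In the reaction as written F2(g) is reduced, so the F₂/F⁻ couple is the cathode and Co³⁺/Co²⁺ is the anode.
E°cell = +2.87 − (+1.83) = +1.04 V; balancing electrons gives n = 2.
ΔG° = −nFE°cell = −(2)(96485)(+1.04) J/mol = −201 kJ/mol.

−201 kJ/mol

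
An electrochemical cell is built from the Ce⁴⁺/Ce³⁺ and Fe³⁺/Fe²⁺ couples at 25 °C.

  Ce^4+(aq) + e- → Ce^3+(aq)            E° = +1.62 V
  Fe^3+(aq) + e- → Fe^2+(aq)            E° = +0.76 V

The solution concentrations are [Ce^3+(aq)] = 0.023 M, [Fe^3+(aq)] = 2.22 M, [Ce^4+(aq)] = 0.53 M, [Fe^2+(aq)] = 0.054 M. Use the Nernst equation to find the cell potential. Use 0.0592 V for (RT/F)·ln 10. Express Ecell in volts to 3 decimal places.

+0.845 V

Since E°(Ce⁴⁺/Ce³⁺) > E°(Fe³⁺/Fe²⁺), Ce⁴⁺/Ce³⁺ serves as the cathode.
The standard potential is +1.62 − (+0.76) = +0.86 V and the balanced reaction transfers n = 1 electron.
For the overall reaction Ce^4+(aq) + Fe^2+(aq) → Ce^3+(aq) + Fe^3+(aq), Q = ([Ce^3+(aq)]·[Fe^3+(aq)]) / ([Ce^4+(aq)]·[Fe^2+(aq)]) = 1.78, giving log Q = 0.251.
By the Nernst equation, E = +0.86 − (0.0592/1)·(0.251) = +0.845 V.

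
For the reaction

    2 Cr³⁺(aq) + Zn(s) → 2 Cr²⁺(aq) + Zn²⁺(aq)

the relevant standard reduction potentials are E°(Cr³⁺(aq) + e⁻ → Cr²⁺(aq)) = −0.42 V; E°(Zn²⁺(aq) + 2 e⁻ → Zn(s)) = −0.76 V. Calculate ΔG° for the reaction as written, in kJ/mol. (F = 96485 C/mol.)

−65.6 kJ/mol

In the reaction as written Cr³⁺(aq) is reduced, so the Cr³⁺/Cr²⁺ couple is the cathode and Zn²⁺/Zn is the anode.
E°cell = −0.42 − (−0.76) = +0.34 V; balancing electrons gives n = 2.
ΔG° = −nFE°cell = −(2)(96485)(+0.34) J/mol = −65.6 kJ/mol.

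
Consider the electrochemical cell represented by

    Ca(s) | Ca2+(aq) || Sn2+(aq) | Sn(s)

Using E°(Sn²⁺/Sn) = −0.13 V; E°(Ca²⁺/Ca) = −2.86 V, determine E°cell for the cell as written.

By convention the left-hand electrode in cell notation is the anode (oxidation) and the right-hand electrode is the cathode (reduction).
E°cell = E°(right) − E°(left) = −0.13 − (−2.86) = +2.73 V.

+2.73 V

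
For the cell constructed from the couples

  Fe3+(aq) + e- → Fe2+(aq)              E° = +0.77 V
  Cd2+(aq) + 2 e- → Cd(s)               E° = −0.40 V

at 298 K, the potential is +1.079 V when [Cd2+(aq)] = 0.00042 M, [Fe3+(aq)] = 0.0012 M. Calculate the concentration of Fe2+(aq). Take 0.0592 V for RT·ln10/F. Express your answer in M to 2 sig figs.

2.0 M

The Fe³⁺/Fe²⁺ couple has the larger reduction potential, so it is the cathode: E°cell = +0.77 − (−0.40) = +1.17 V and n = 2.
From the Nernst equation, log Q = n(E° − E)/0.0592 = 2·(+1.17 − (+1.079))/0.0592 = 3.074.
The balanced reaction is 2 Fe3+(aq) + Cd(s) → 2 Fe2+(aq) + Cd2+(aq), so Q = ([Fe2+(aq)]^2·[Cd2+(aq)]) / [Fe3+(aq)]^2.
Solving for the unknown gives log [Fe2+(aq)] = 0.305, so [Fe2+(aq)] ≈ 2.0 M.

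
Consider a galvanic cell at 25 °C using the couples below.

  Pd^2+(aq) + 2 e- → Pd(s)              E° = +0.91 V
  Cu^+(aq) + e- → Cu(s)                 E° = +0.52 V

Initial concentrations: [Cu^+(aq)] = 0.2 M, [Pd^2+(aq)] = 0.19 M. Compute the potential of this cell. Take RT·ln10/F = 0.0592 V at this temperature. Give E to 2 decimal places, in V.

+0.41 V

Pd²⁺/Pd is reduced (cathode, E° = +0.91 V) and Cu⁺/Cu is oxidized (anode).
E°cell = E°cat − E°an = +0.91 − (+0.52) = +0.39 V; n = 2.
Balancing gives Pd^2+(aq) + 2 Cu(s) → Pd(s) + 2 Cu^+(aq); hence Q = [Cu^+(aq)]^2 / [Pd^2+(aq)] = 0.211 (log Q = −0.677).
Applying E = E° − (RT ln10/nF)·log Q gives +0.39 − (0.0592/2)(−0.677) = +0.41 V.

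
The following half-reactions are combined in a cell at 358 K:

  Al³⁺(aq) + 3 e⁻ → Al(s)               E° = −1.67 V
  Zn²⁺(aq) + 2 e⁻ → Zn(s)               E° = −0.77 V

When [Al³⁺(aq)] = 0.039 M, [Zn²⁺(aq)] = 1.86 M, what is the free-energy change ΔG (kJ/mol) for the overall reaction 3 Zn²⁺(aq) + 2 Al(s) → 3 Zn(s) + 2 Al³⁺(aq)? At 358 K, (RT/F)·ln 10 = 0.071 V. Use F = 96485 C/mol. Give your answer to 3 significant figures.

The standard cell potential is −0.77 − (−1.67) = +0.90 V, with n = 6 electrons in the balanced equation.
The reaction quotient is [Al³⁺(aq)]^2 / [Zn²⁺(aq)]^3 = 0.000236; by Nernst, E = +0.90 − (0.071/6)(−3.626) = +0.9429 V.
ΔG = −nFE = −(6)(96485)(+0.9429) J/mol = −546 kJ/mol.

−546 kJ/mol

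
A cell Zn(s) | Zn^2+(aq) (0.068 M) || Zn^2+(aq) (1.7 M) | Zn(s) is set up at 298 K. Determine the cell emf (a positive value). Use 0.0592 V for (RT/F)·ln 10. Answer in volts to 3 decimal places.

0.041 V

For a concentration cell E°cell = 0, since both electrodes use the same couple.
The compartment with the higher Zn^2+(aq) concentration (1.7 M) acts as the cathode; ions are reduced there and produced at the dilute (0.068 M) anode.
With n = 2, Ecell = −(0.0592/2)·log([dilute]/[conc]) = −(0.0592/2)·log(0.068/1.7) = +0.041 V.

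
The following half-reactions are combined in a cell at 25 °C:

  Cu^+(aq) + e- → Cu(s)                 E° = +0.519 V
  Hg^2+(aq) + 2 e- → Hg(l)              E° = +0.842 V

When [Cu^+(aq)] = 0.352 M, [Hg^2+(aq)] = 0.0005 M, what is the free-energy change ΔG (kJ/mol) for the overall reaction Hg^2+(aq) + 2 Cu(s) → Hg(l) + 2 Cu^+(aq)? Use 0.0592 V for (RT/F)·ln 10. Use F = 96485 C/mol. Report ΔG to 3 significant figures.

−48.6 kJ/mol

E°cell = +0.842 − (+0.519) = +0.323 V; the balanced reaction transfers n = 2 electrons.
The reaction quotient is [Cu^+(aq)]^2 / [Hg^2+(aq)] = 248; by Nernst, E = +0.323 − (0.0592/2)(2.394) = +0.2521 V.
Finally ΔG = −nFE = −(2)(96485 C/mol)(+0.2521 V) = −48.6 kJ/mol.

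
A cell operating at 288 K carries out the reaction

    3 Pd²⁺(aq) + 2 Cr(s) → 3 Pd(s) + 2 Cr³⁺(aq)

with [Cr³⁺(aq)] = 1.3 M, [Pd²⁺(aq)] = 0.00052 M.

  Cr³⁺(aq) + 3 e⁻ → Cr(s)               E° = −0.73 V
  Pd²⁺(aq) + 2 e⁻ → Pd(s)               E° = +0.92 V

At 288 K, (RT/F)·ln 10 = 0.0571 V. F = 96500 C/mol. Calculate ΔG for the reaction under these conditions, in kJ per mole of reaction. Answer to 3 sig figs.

E°cell = +0.92 − (−0.73) = +1.65 V; the balanced reaction transfers n = 6 electrons.
The reaction quotient is [Cr³⁺(aq)]^2 / [Pd²⁺(aq)]^3 = 1.2×10^10; by Nernst, E = +1.65 − (0.0571/6)(10.080) = +1.5541 V.
Then ΔG = −nFE = −6 × 96500 × +1.5541 J/mol = −900 kJ/mol.

−900 kJ/mol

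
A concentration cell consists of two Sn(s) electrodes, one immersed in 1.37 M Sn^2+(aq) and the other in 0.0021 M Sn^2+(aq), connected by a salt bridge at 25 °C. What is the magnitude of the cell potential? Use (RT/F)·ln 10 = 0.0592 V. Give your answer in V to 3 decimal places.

0.083 V

For a concentration cell E°cell = 0, since both electrodes use the same couple.
The compartment with the higher Sn^2+(aq) concentration (1.37 M) acts as the cathode; ions are reduced there and produced at the dilute (0.0021 M) anode.
With n = 2, Ecell = −(0.0592/2)·log([dilute]/[conc]) = −(0.0592/2)·log(0.0021/1.37) = +0.083 V.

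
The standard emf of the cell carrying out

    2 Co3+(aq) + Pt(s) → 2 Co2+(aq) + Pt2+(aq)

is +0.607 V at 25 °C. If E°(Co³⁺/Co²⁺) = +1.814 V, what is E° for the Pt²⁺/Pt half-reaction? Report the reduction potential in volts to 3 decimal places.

+1.207 V

In the reaction as written the Co³⁺/Co²⁺ couple is reduced (cathode) and Pt²⁺/Pt is oxidized (anode), so E°cell = E°(Co³⁺/Co²⁺) − E°(Pt²⁺/Pt).
E°(Pt²⁺/Pt) = E°(cathode) − E°cell = +1.814 − (+0.607) = +1.207 V.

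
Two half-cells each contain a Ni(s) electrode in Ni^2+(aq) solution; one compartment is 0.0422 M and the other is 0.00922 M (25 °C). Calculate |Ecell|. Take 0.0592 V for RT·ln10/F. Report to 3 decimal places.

For a concentration cell E°cell = 0, since both electrodes use the same couple.
The compartment with the higher Ni^2+(aq) concentration (0.0422 M) acts as the cathode; ions are reduced there and produced at the dilute (0.00922 M) anode.
With n = 2, Ecell = −(0.0592/2)·log([dilute]/[conc]) = −(0.0592/2)·log(0.00922/0.0422) = +0.020 V.

0.020 V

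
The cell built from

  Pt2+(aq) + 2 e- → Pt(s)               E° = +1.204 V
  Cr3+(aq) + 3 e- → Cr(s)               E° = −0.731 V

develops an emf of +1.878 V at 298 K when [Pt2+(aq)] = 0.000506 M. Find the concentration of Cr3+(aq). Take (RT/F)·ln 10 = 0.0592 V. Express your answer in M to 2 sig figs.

0.0088 M

Pt²⁺/Pt is the cathode (higher E°); E°cell = +1.204 − (−0.731) = +1.935 V with n = 6.
Rearranging E = E° − (0.0592/n)·log Q gives log Q = 6(+1.935 − (+1.878))/0.0592 = 5.777.
Balancing electrons gives 3 Pt2+(aq) + 2 Cr(s) → 3 Pt(s) + 2 Cr3+(aq); thus Q = [Cr3+(aq)]^2 / [Pt2+(aq)]^3.
Substituting the known concentrations and solving, log [Cr3+(aq)] = −2.055 and [Cr3+(aq)] = 0.0088 M.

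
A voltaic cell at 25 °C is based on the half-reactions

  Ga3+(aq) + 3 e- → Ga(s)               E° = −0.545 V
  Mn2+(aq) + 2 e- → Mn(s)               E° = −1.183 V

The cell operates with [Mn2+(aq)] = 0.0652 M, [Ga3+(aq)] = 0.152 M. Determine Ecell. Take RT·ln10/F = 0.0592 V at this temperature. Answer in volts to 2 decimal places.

+0.66 V

Since E°(Ga³⁺/Ga) > E°(Mn²⁺/Mn), Ga³⁺/Ga serves as the cathode.
The standard potential is −0.545 − (−1.183) = +0.638 V and the balanced reaction transfers n = 6 electrons.
Balancing gives 2 Ga3+(aq) + 3 Mn(s) → 2 Ga(s) + 3 Mn2+(aq); hence Q = [Mn2+(aq)]^3 / [Ga3+(aq)]^2 = 0.012 (log Q = −1.921).
E = E° − (0.0592/n)·log Q = +0.638 − (0.0592/6)(−1.921) = +0.66 V.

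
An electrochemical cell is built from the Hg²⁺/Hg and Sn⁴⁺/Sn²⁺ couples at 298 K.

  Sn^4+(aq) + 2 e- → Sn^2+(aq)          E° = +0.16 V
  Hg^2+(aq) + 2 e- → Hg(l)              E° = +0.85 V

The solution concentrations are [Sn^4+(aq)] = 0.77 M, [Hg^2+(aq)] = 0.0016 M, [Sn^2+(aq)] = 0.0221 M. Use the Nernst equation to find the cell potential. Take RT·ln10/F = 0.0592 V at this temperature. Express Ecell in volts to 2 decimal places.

The Hg²⁺/Hg couple has the more positive E°, so it is the cathode; Sn⁴⁺/Sn²⁺ is the anode.
The standard potential is +0.85 − (+0.16) = +0.69 V and the balanced reaction transfers n = 2 electrons.
Balancing gives Hg^2+(aq) + Sn^2+(aq) → Hg(l) + Sn^4+(aq); hence Q = [Sn^4+(aq)] / ([Hg^2+(aq)]·[Sn^2+(aq)]) = 2.18×10^4 (log Q = 4.338).
Applying E = E° − (RT ln10/nF)·log Q gives +0.69 − (0.0592/2)(4.338) = +0.56 V.

+0.56 V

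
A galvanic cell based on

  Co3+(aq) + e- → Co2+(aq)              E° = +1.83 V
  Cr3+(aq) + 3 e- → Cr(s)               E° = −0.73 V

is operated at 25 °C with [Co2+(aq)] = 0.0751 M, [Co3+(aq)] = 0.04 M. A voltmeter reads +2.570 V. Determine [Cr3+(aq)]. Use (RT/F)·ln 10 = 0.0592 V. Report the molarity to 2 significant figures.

0.047 M

With Co³⁺/Co²⁺ at the cathode and Cr³⁺/Cr at the anode, E°cell = +1.83 − (−0.73) = +2.56 V (n = 3).
Rearranging E = E° − (0.0592/n)·log Q gives log Q = 3(+2.56 − (+2.570))/0.0592 = −0.507.
For 3 Co3+(aq) + Cr(s) → 3 Co2+(aq) + Cr3+(aq), the reaction quotient is Q = ([Co2+(aq)]^3·[Cr3+(aq)]) / [Co3+(aq)]^3.
Isolating [Cr3+(aq)] in Q = 10^{−0.507} yields log [Cr3+(aq)] = −1.328, i.e. 0.047 M.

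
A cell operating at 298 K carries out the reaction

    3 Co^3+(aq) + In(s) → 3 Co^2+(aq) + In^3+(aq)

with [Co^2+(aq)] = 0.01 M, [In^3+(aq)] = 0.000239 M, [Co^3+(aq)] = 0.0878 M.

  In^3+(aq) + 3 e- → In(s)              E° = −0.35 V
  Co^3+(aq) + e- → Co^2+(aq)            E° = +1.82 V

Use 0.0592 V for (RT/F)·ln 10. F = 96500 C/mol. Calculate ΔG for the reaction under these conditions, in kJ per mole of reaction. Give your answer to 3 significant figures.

E°cell = +1.82 − (−0.35) = +2.17 V; the balanced reaction transfers n = 3 electrons.
Here Q = ([Co^2+(aq)]^3·[In^3+(aq)]) / [Co^3+(aq)]^3 = 3.53×10^−7 (log Q = −6.452), giving E = +2.17 − (0.0592/3)·(−6.452) = +2.2973 V.
Then ΔG = −nFE = −3 × 96500 × +2.2973 J/mol = −665 kJ/mol.

−665 kJ/mol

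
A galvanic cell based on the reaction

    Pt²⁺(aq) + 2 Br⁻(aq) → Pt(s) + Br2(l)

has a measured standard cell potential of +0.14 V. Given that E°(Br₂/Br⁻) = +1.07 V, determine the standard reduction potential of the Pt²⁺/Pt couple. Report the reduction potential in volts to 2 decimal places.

In the reaction as written the Pt²⁺/Pt couple is reduced (cathode) and Br₂/Br⁻ is oxidized (anode), so E°cell = E°(Pt²⁺/Pt) − E°(Br₂/Br⁻).
E°(Pt²⁺/Pt) = E°cell + E°(anode) = +0.14 + (+1.07) = +1.21 V.

+1.21 V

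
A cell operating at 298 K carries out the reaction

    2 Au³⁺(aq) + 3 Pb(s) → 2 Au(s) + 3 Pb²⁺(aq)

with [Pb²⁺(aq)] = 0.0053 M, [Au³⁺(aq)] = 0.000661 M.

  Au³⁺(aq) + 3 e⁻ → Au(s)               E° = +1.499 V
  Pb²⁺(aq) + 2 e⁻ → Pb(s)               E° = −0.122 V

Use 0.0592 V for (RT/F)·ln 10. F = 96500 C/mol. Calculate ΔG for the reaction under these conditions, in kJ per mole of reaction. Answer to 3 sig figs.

The standard cell potential is +1.499 − (−0.122) = +1.621 V, with n = 6 electrons in the balanced equation.
Q = [Pb²⁺(aq)]^3 / [Au³⁺(aq)]^2 = 0.341, so log Q = −0.468 and E = +1.621 − (0.0592/6)(−0.468) = +1.6256 V.
ΔG = −nFE = −(6)(96500)(+1.6256) J/mol = −941 kJ/mol.

−941 kJ/mol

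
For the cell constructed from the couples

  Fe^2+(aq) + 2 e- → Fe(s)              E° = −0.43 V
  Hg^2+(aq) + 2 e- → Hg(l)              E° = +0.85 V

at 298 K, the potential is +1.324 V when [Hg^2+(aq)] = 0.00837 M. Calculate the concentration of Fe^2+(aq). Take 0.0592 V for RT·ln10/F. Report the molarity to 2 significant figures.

With Hg²⁺/Hg at the cathode and Fe²⁺/Fe at the anode, E°cell = +0.85 − (−0.43) = +1.28 V (n = 2).
Rearranging E = E° − (0.0592/n)·log Q gives log Q = 2(+1.28 − (+1.324))/0.0592 = −1.486.
Balancing electrons gives Hg^2+(aq) + Fe(s) → Hg(l) + Fe^2+(aq); thus Q = [Fe^2+(aq)] / [Hg^2+(aq)].
Substituting the known concentrations and solving, log [Fe^2+(aq)] = −3.563 and [Fe^2+(aq)] = 0.00027 M.

0.00027 M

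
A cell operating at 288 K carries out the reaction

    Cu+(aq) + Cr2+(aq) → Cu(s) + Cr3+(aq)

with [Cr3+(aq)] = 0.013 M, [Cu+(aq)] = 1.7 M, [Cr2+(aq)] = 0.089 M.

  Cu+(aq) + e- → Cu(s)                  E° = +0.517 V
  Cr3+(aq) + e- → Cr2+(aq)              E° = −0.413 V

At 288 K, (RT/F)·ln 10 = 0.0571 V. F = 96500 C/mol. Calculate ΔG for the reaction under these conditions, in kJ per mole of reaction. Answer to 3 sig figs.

−95.6 kJ/mol

E°cell = +0.517 − (−0.413) = +0.930 V; the balanced reaction transfers n = 1 electron.
The reaction quotient is [Cr3+(aq)] / ([Cu+(aq)]·[Cr2+(aq)]) = 0.0859; by Nernst, E = +0.930 − (0.0571/1)(−1.066) = +0.9909 V.
Finally ΔG = −nFE = −(1)(96500 C/mol)(+0.9909 V) = −95.6 kJ/mol.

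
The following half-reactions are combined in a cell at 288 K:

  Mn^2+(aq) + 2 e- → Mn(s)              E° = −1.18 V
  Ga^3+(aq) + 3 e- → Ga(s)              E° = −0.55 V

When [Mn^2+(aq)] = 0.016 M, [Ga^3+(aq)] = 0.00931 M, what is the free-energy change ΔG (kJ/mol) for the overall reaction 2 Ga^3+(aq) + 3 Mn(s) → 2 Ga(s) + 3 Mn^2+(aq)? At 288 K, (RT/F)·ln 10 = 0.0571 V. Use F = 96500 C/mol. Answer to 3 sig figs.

E°cell = −0.55 − (−1.18) = +0.63 V; the balanced reaction transfers n = 6 electrons.
Q = [Mn^2+(aq)]^3 / [Ga^3+(aq)]^2 = 0.0473, so log Q = −1.326 and E = +0.63 − (0.0571/6)(−1.326) = +0.6426 V.
ΔG = −nFE = −(6)(96500)(+0.6426) J/mol = −372 kJ/mol.

−372 kJ/mol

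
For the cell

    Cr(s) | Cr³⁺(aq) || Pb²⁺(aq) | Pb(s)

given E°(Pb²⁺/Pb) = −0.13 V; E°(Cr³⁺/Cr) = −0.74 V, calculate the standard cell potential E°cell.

+0.61 V

By convention the left-hand electrode in cell notation is the anode (oxidation) and the right-hand electrode is the cathode (reduction).
E°cell = E°(right) − E°(left) = −0.13 − (−0.74) = +0.61 V.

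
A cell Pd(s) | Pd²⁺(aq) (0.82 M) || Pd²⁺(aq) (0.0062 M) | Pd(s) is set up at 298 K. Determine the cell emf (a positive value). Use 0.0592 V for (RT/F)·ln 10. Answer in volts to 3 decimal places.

For a concentration cell E°cell = 0, since both electrodes use the same couple.
The compartment with the higher Pd²⁺(aq) concentration (0.82 M) acts as the cathode; ions are reduced there and produced at the dilute (0.0062 M) anode.
With n = 2, Ecell = −(0.0592/2)·log([dilute]/[conc]) = −(0.0592/2)·log(0.0062/0.82) = +0.063 V.

0.063 V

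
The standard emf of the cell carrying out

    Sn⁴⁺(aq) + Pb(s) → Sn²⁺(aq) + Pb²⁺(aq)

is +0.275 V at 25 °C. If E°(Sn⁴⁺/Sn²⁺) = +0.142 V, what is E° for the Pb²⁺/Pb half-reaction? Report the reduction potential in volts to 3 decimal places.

−0.133 V

In the reaction as written the Sn⁴⁺/Sn²⁺ couple is reduced (cathode) and Pb²⁺/Pb is oxidized (anode), so E°cell = E°(Sn⁴⁺/Sn²⁺) − E°(Pb²⁺/Pb).
E°(Pb²⁺/Pb) = E°(cathode) − E°cell = +0.142 − (+0.275) = −0.133 V.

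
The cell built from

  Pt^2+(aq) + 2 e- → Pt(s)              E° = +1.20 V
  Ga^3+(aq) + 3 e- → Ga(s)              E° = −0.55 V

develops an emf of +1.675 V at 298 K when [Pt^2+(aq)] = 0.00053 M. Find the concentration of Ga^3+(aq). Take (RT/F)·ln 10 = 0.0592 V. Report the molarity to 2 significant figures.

0.077 M

The Pt²⁺/Pt couple has the larger reduction potential, so it is the cathode: E°cell = +1.20 − (−0.55) = +1.75 V and n = 6.
Since E = E° − (0.0592/n)·log Q, log Q = n(E° − E)/0.0592 = 7.601.
Balancing electrons gives 3 Pt^2+(aq) + 2 Ga(s) → 3 Pt(s) + 2 Ga^3+(aq); thus Q = [Ga^3+(aq)]^2 / [Pt^2+(aq)]^3.
Substituting the known concentrations and solving, log [Ga^3+(aq)] = −1.113 and [Ga^3+(aq)] = 0.077 M.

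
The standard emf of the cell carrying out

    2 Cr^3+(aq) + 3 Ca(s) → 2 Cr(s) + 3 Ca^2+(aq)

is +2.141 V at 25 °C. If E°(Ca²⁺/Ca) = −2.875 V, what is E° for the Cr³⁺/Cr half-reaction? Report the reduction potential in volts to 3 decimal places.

−0.734 V

In the reaction as written the Cr³⁺/Cr couple is reduced (cathode) and Ca²⁺/Ca is oxidized (anode), so E°cell = E°(Cr³⁺/Cr) − E°(Ca²⁺/Ca).
E°(Cr³⁺/Cr) = E°cell + E°(anode) = +2.141 + (−2.875) = −0.734 V.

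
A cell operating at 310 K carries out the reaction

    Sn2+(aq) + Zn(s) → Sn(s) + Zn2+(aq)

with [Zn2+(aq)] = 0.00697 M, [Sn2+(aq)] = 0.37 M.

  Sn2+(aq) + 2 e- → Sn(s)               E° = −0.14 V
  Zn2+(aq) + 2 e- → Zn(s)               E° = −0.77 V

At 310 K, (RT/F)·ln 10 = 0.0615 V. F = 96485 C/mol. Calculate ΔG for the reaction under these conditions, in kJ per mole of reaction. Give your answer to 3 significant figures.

−132 kJ/mol

The standard cell potential is −0.14 − (−0.77) = +0.63 V, with n = 2 electrons in the balanced equation.
Q = [Zn2+(aq)] / [Sn2+(aq)] = 0.0188, so log Q = −1.725 and E = +0.63 − (0.0615/2)(−1.725) = +0.6830 V.
Then ΔG = −nFE = −2 × 96485 × +0.6830 J/mol = −132 kJ/mol.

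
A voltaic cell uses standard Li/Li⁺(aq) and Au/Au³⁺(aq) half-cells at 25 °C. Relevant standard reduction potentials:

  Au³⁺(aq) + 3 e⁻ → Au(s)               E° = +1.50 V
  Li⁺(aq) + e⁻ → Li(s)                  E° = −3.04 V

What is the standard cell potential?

Of the two couples in this cell, the one with the more positive reduction potential is reduced at the cathode: here that is Au³⁺/Au (+1.50 V); Li⁺/Li (−3.04 V) is the anode.
E°cell = E°(cathode) − E°(anode) = +1.50 − (−3.04) = +4.54 V.

+4.54 V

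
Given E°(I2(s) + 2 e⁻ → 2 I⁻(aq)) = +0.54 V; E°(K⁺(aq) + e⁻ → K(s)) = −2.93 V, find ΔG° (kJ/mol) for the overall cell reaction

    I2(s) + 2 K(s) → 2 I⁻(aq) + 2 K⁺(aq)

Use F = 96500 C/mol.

In the reaction as written I2(s) is reduced, so the I₂/I⁻ couple is the cathode and K⁺/K is the anode.
E°cell = +0.54 − (−2.93) = +3.47 V; balancing electrons gives n = 2.
ΔG° = −nFE°cell = −(2)(96500)(+3.47) J/mol = −670 kJ/mol.

−670 kJ/mol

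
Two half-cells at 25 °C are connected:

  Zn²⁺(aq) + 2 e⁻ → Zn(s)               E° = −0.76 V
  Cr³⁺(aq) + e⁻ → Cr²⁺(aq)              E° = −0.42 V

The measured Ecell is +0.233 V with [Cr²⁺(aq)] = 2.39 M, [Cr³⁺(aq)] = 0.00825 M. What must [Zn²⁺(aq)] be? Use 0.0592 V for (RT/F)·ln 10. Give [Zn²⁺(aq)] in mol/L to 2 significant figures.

0.049 M

With Cr³⁺/Cr²⁺ at the cathode and Zn²⁺/Zn at the anode, E°cell = −0.42 − (−0.76) = +0.34 V (n = 2).
From the Nernst equation, log Q = n(E° − E)/0.0592 = 2·(+0.34 − (+0.233))/0.0592 = 3.615.
Balancing electrons gives 2 Cr³⁺(aq) + Zn(s) → 2 Cr²⁺(aq) + Zn²⁺(aq); thus Q = ([Cr²⁺(aq)]^2·[Zn²⁺(aq)]) / [Cr³⁺(aq)]^2.
Isolating [Zn²⁺(aq)] in Q = 10^{3.615} yields log [Zn²⁺(aq)] = −1.309, i.e. 0.049 M.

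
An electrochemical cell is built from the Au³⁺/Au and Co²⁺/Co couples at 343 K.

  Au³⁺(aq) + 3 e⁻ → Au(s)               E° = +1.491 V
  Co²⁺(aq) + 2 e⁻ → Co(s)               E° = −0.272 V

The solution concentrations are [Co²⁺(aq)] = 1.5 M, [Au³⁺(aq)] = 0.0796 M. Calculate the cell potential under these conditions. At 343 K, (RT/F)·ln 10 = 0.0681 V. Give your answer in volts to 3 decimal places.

Since E°(Au³⁺/Au) > E°(Co²⁺/Co), Au³⁺/Au serves as the cathode.
E°cell = +1.491 − (−0.272) = +1.763 V, with n = 6 electrons transferred.
For the overall reaction 2 Au³⁺(aq) + 3 Co(s) → 2 Au(s) + 3 Co²⁺(aq), Q = [Co²⁺(aq)]^3 / [Au³⁺(aq)]^2 = 533, giving log Q = 2.726.
By the Nernst equation, E = +1.763 − (0.0681/6)·(2.726) = +1.732 V.

+1.732 V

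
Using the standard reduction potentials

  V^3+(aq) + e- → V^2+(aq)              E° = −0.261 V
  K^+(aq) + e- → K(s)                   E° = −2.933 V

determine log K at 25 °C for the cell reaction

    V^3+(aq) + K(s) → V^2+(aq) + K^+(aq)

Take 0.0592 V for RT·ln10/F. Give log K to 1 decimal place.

log K = 45.1

The V³⁺/V²⁺ couple is reduced (cathode); E°cell = −0.261 − (−2.933) = +2.672 V with n = 1.
At equilibrium E = 0, so log K = nE°cell / 0.0592 = (1)(+2.672) / 0.0592 = 45.1.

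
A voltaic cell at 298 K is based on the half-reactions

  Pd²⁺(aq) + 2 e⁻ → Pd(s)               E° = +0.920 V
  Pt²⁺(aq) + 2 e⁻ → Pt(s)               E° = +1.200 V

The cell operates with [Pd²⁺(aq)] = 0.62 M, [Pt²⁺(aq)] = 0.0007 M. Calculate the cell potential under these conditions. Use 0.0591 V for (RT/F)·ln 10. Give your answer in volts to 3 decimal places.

+0.193 V

Since E°(Pt²⁺/Pt) > E°(Pd²⁺/Pd), Pt²⁺/Pt serves as the cathode.
The standard potential is +1.200 − (+0.920) = +0.280 V and the balanced reaction transfers n = 2 electrons.
For the overall reaction Pt²⁺(aq) + Pd(s) → Pt(s) + Pd²⁺(aq), Q = [Pd²⁺(aq)] / [Pt²⁺(aq)] = 886, giving log Q = 2.947.
Applying E = E° − (RT ln10/nF)·log Q gives +0.280 − (0.0591/2)(2.947) = +0.193 V.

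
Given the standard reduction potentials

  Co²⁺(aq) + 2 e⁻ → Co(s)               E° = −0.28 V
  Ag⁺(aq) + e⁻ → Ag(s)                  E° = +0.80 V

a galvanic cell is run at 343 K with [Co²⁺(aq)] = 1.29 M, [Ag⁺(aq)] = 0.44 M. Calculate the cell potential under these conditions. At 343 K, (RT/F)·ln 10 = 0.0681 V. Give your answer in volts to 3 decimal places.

+1.052 V

Since E°(Ag⁺/Ag) > E°(Co²⁺/Co), Ag⁺/Ag serves as the cathode.
E°cell = +0.80 − (−0.28) = +1.08 V, with n = 2 electrons transferred.
The balanced reaction is 2 Ag⁺(aq) + Co(s) → 2 Ag(s) + Co²⁺(aq), so Q = [Co²⁺(aq)] / [Ag⁺(aq)]^2 = 6.66 and log Q = 0.824.
Applying E = E° − (RT ln10/nF)·log Q gives +1.08 − (0.0681/2)(0.824) = +1.052 V.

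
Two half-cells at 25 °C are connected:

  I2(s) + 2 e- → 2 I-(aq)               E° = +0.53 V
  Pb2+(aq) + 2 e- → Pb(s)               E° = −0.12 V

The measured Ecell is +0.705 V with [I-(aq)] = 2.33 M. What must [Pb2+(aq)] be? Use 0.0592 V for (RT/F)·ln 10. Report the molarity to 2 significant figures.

0.0026 M

With I₂/I⁻ at the cathode and Pb²⁺/Pb at the anode, E°cell = +0.53 − (−0.12) = +0.65 V (n = 2).
Since E = E° − (0.0592/n)·log Q, log Q = n(E° − E)/0.0592 = −1.858.
For I2(s) + Pb(s) → 2 I-(aq) + Pb2+(aq), the reaction quotient is Q = [I-(aq)]^2·[Pb2+(aq)].
Isolating [Pb2+(aq)] in Q = 10^{−1.858} yields log [Pb2+(aq)] = −2.593, i.e. 0.0026 M.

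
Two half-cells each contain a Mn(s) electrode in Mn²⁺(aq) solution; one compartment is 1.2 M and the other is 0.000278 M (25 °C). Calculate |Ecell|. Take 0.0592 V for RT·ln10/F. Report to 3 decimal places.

For a concentration cell E°cell = 0, since both electrodes use the same couple.
The compartment with the higher Mn²⁺(aq) concentration (1.2 M) acts as the cathode; ions are reduced there and produced at the dilute (0.000278 M) anode.
With n = 2, Ecell = −(0.0592/2)·log([dilute]/[conc]) = −(0.0592/2)·log(0.000278/1.2) = +0.108 V.

0.108 V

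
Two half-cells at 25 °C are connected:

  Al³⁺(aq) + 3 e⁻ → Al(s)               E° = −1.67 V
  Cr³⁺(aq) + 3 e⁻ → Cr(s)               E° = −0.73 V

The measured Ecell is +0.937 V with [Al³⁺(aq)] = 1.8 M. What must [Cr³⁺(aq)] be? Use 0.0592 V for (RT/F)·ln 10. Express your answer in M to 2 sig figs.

1.3 M

Cr³⁺/Cr is the cathode (higher E°); E°cell = −0.73 − (−1.67) = +0.94 V with n = 3.
From the Nernst equation, log Q = n(E° − E)/0.0592 = 3·(+0.94 − (+0.937))/0.0592 = 0.152.
The balanced reaction is Cr³⁺(aq) + Al(s) → Cr(s) + Al³⁺(aq), so Q = [Al³⁺(aq)] / [Cr³⁺(aq)].
Solving for the unknown gives log [Cr³⁺(aq)] = 0.103, so [Cr³⁺(aq)] ≈ 1.3 M.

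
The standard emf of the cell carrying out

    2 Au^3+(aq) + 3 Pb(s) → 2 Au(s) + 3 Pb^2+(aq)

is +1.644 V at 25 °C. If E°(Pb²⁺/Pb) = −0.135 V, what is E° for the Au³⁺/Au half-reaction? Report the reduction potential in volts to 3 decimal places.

In the reaction as written the Au³⁺/Au couple is reduced (cathode) and Pb²⁺/Pb is oxidized (anode), so E°cell = E°(Au³⁺/Au) − E°(Pb²⁺/Pb).
E°(Au³⁺/Au) = E°cell + E°(anode) = +1.644 + (−0.135) = +1.509 V.

+1.509 V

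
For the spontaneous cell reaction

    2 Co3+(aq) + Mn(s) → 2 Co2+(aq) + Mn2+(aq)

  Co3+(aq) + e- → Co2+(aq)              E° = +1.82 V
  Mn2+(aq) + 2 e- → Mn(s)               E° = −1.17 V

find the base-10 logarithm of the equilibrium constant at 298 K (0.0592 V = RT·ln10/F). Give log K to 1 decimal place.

log K = 101.0

The Co³⁺/Co²⁺ couple is reduced (cathode); E°cell = +1.82 − (−1.17) = +2.99 V with n = 2.
At equilibrium E = 0, so log K = nE°cell / 0.0592 = (2)(+2.99) / 0.0592 = 101.0.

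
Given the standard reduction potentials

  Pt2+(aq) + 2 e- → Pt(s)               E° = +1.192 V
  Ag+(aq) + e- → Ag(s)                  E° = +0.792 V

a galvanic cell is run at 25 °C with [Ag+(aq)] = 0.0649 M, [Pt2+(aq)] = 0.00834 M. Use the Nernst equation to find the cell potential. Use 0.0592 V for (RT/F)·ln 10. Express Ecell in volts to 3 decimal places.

Pt²⁺/Pt is reduced (cathode, E° = +1.192 V) and Ag⁺/Ag is oxidized (anode).
The standard potential is +1.192 − (+0.792) = +0.400 V and the balanced reaction transfers n = 2 electrons.
Balancing gives Pt2+(aq) + 2 Ag(s) → Pt(s) + 2 Ag+(aq); hence Q = [Ag+(aq)]^2 / [Pt2+(aq)] = 0.505 (log Q = −0.297).
E = E° − (0.0592/n)·log Q = +0.400 − (0.0592/2)(−0.297) = +0.409 V.

+0.409 V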